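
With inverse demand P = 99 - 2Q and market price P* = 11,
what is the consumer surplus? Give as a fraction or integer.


Maximum willingness to pay (at Q=0): P_max = 99
Quantity demanded at P* = 11:
Q* = (99 - 11)/2 = 44
CS = (1/2) * Q* * (P_max - P*)
CS = (1/2) * 44 * (99 - 11)
CS = (1/2) * 44 * 88 = 1936

1936


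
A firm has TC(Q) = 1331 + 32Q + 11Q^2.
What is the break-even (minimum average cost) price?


AC(Q) = 1331/Q + 32 + 11Q
To minimize: dAC/dQ = -1331/Q^2 + 11 = 0
Q^2 = 1331/11 = 121
Q* = 11
Min AC = 1331/11 + 32 + 11*11
Min AC = 121 + 32 + 121 = 274

274


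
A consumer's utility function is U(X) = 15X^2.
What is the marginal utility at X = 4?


MU = dU/dX = 15*2*X^(2-1)
MU = 30*X^1
At X = 4:
MU = 30 * 4^1
MU = 30 * 4 = 120

120


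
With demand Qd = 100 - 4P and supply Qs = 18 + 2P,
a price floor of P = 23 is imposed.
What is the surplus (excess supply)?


At P = 23:
Qd = 100 - 4*23 = 8
Qs = 18 + 2*23 = 64
Surplus = Qs - Qd = 64 - 8 = 56

56


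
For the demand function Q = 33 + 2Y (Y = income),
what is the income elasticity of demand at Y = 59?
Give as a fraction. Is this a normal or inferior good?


dQ/dY = 2
At Y = 59: Q = 33 + 2*59 = 151
Ey = (dQ/dY)(Y/Q) = 2 * 59 / 151 = 118/151
Since Ey > 0, this is a normal good.

118/151 (normal good)


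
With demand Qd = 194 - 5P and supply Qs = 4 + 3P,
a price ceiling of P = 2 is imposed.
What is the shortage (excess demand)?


At P = 2:
Qd = 194 - 5*2 = 184
Qs = 4 + 3*2 = 10
Shortage = Qd - Qs = 184 - 10 = 174

174


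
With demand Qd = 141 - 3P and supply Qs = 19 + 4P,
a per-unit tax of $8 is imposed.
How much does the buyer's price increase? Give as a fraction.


With a per-unit tax, the buyer's price increase depends on relative slopes.
Supply slope: d = 4, Demand slope: b = 3
Buyer's price increase = d * tax / (b + d)
= 4 * 8 / (3 + 4)
= 32 / 7 = 32/7

32/7


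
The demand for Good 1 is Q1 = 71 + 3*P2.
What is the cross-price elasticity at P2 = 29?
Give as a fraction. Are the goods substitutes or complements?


dQ1/dP2 = 3
At P2 = 29: Q1 = 71 + 3*29 = 158
Exy = (dQ1/dP2)(P2/Q1) = 3 * 29 / 158 = 87/158
Since Exy > 0, the goods are substitutes.

87/158 (substitutes)


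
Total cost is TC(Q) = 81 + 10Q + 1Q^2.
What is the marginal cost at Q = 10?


MC = dTC/dQ = 10 + 2*1*Q
At Q = 10:
MC = 10 + 2*10
MC = 10 + 20 = 30

30


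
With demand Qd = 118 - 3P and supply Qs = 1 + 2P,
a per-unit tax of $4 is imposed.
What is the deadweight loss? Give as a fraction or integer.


Pre-tax equilibrium quantity: Q* = 239/5
Post-tax equilibrium quantity: Q_tax = 43
Reduction in quantity: Q* - Q_tax = 24/5
DWL = (1/2) * tax * (Q* - Q_tax)
DWL = (1/2) * 4 * 24/5 = 48/5

48/5


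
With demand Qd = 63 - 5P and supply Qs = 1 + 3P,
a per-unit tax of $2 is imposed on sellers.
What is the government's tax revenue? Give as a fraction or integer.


With tax on sellers, new supply: Qs' = 1 + 3(P - 2)
= 3P - 5
New equilibrium quantity:
Q_new = 41/2
Tax revenue = tax * Q_new = 2 * 41/2 = 41

41


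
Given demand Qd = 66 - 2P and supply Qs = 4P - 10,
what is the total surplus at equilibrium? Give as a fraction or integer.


Find equilibrium: 66 - 2P = 4P - 10
66 + 10 = 6P
P* = 76/6 = 38/3
Q* = 4*38/3 - 10 = 122/3
Inverse demand: P = 33 - Q/2, so P_max = 33
Inverse supply: P = 5/2 + Q/4, so P_min = 5/2
CS = (1/2) * 122/3 * (33 - 38/3) = 3721/9
PS = (1/2) * 122/3 * (38/3 - 5/2) = 3721/18
TS = CS + PS = 3721/9 + 3721/18 = 3721/6

3721/6


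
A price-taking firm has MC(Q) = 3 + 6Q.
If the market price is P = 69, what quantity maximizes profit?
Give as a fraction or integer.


In perfect competition, profit is maximized where P = MC.
69 = 3 + 6Q
66 = 6Q
Q* = 66/6 = 11

11


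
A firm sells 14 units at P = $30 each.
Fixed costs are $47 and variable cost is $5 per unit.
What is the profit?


Total Revenue = P * Q = 30 * 14 = $420
Total Cost = FC + VC*Q = 47 + 5*14 = $117
Profit = TR - TC = 420 - 117 = $303

$303


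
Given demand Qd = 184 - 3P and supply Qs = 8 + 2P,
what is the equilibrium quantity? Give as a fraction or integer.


First find equilibrium price:
184 - 3P = 8 + 2P
P* = 176/5 = 176/5
Then substitute into demand:
Q* = 184 - 3 * 176/5 = 392/5

392/5


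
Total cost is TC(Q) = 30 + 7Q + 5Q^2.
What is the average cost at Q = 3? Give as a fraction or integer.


TC(3) = 30 + 7*3 + 5*3^2
TC(3) = 30 + 21 + 45 = 96
AC = TC/Q = 96/3 = 32

32


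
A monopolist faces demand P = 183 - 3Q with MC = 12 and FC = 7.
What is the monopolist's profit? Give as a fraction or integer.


MR = MC: 183 - 6Q = 12
Q* = 57/2
P* = 183 - 3*57/2 = 195/2
Profit = (P* - MC)*Q* - FC
= (195/2 - 12)*57/2 - 7
= 171/2*57/2 - 7
= 9747/4 - 7 = 9719/4

9719/4


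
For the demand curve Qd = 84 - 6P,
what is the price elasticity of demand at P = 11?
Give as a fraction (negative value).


dQ/dP = -6
At P = 11: Q = 84 - 6*11 = 18
E = (dQ/dP)(P/Q) = (-6)(11/18) = -11/3

-11/3


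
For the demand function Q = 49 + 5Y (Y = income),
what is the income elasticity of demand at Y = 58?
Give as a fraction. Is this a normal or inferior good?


dQ/dY = 5
At Y = 58: Q = 49 + 5*58 = 339
Ey = (dQ/dY)(Y/Q) = 5 * 58 / 339 = 290/339
Since Ey > 0, this is a normal good.

290/339 (normal good)


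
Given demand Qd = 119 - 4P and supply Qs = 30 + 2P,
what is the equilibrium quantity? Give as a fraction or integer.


First find equilibrium price:
119 - 4P = 30 + 2P
P* = 89/6 = 89/6
Then substitute into demand:
Q* = 119 - 4 * 89/6 = 179/3

179/3


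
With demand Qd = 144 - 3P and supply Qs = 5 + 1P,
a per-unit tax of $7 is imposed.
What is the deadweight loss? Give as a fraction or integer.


Pre-tax equilibrium quantity: Q* = 159/4
Post-tax equilibrium quantity: Q_tax = 69/2
Reduction in quantity: Q* - Q_tax = 21/4
DWL = (1/2) * tax * (Q* - Q_tax)
DWL = (1/2) * 7 * 21/4 = 147/8

147/8


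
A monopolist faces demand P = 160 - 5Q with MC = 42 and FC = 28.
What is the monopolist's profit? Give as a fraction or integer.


MR = MC: 160 - 10Q = 42
Q* = 59/5
P* = 160 - 5*59/5 = 101
Profit = (P* - MC)*Q* - FC
= (101 - 42)*59/5 - 28
= 59*59/5 - 28
= 3481/5 - 28 = 3341/5

3341/5


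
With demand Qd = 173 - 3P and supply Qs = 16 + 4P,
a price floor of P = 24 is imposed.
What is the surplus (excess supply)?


At P = 24:
Qd = 173 - 3*24 = 101
Qs = 16 + 4*24 = 112
Surplus = Qs - Qd = 112 - 101 = 11

11


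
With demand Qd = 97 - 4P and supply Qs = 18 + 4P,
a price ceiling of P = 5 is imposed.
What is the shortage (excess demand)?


At P = 5:
Qd = 97 - 4*5 = 77
Qs = 18 + 4*5 = 38
Shortage = Qd - Qs = 77 - 38 = 39

39


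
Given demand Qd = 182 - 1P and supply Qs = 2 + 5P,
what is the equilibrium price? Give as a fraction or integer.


At equilibrium, Qd = Qs.
182 - 1P = 2 + 5P
182 - 2 = 1P + 5P
180 = 6P
P* = 180/6 = 30

30


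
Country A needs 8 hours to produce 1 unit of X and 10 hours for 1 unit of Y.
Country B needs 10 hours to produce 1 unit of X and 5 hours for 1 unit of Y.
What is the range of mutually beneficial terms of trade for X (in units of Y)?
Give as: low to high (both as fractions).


Opportunity cost of X for Country A = hours_X / hours_Y = 8/10 = 4/5 units of Y
Opportunity cost of X for Country B = hours_X / hours_Y = 10/5 = 2 units of Y
Terms of trade must be between the two opportunity costs.
Range: 4/5 to 2

4/5 to 2


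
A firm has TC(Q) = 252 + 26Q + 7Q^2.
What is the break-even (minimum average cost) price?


AC(Q) = 252/Q + 26 + 7Q
To minimize: dAC/dQ = -252/Q^2 + 7 = 0
Q^2 = 252/7 = 36
Q* = 6
Min AC = 252/6 + 26 + 7*6
Min AC = 42 + 26 + 42 = 110

110


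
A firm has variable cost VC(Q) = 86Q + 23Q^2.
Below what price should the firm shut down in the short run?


AVC(Q) = VC(Q)/Q = 86 + 23Q
AVC is increasing in Q, so minimum AVC is at Q -> 0+.
Min AVC = 86
The firm should shut down if P < 86.

86


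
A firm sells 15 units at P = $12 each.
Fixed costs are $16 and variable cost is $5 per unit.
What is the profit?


Total Revenue = P * Q = 12 * 15 = $180
Total Cost = FC + VC*Q = 16 + 5*15 = $91
Profit = TR - TC = 180 - 91 = $89

$89


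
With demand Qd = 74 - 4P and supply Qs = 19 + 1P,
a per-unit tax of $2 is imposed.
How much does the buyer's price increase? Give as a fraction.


With a per-unit tax, the buyer's price increase depends on relative slopes.
Supply slope: d = 1, Demand slope: b = 4
Buyer's price increase = d * tax / (b + d)
= 1 * 2 / (4 + 1)
= 2 / 5 = 2/5

2/5


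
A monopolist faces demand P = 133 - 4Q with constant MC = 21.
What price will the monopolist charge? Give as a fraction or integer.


MR = 133 - 8Q
Set MR = MC: 133 - 8Q = 21
Q* = 14
Substitute into demand:
P* = 133 - 4*14 = 77

77


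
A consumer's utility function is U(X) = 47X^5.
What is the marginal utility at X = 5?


MU = dU/dX = 47*5*X^(5-1)
MU = 235*X^4
At X = 5:
MU = 235 * 5^4
MU = 235 * 625 = 146875

146875


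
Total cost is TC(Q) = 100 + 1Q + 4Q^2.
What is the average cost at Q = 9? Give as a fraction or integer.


TC(9) = 100 + 1*9 + 4*9^2
TC(9) = 100 + 9 + 324 = 433
AC = TC/Q = 433/9 = 433/9

433/9


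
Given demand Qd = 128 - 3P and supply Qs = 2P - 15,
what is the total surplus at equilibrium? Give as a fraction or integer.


Find equilibrium: 128 - 3P = 2P - 15
128 + 15 = 5P
P* = 143/5 = 143/5
Q* = 2*143/5 - 15 = 211/5
Inverse demand: P = 128/3 - Q/3, so P_max = 128/3
Inverse supply: P = 15/2 + Q/2, so P_min = 15/2
CS = (1/2) * 211/5 * (128/3 - 143/5) = 44521/150
PS = (1/2) * 211/5 * (143/5 - 15/2) = 44521/100
TS = CS + PS = 44521/150 + 44521/100 = 44521/60

44521/60


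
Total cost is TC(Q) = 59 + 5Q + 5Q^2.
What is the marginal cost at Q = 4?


MC = dTC/dQ = 5 + 2*5*Q
At Q = 4:
MC = 5 + 10*4
MC = 5 + 40 = 45

45


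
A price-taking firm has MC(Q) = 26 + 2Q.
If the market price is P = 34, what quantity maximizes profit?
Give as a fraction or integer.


In perfect competition, profit is maximized where P = MC.
34 = 26 + 2Q
8 = 2Q
Q* = 8/2 = 4

4


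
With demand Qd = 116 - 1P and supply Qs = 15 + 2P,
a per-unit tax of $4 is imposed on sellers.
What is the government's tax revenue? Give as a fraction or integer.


With tax on sellers, new supply: Qs' = 15 + 2(P - 4)
= 7 + 2P
New equilibrium quantity:
Q_new = 239/3
Tax revenue = tax * Q_new = 4 * 239/3 = 956/3

956/3


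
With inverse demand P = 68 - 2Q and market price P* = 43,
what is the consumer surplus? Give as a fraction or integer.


Maximum willingness to pay (at Q=0): P_max = 68
Quantity demanded at P* = 43:
Q* = (68 - 43)/2 = 25/2
CS = (1/2) * Q* * (P_max - P*)
CS = (1/2) * 25/2 * (68 - 43)
CS = (1/2) * 25/2 * 25 = 625/4

625/4


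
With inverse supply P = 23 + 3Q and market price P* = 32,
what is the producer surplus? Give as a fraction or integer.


Minimum supply price (at Q=0): P_min = 23
Quantity supplied at P* = 32:
Q* = (32 - 23)/3 = 3
PS = (1/2) * Q* * (P* - P_min)
PS = (1/2) * 3 * (32 - 23)
PS = (1/2) * 3 * 9 = 27/2

27/2


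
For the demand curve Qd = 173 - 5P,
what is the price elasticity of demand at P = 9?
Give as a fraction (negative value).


dQ/dP = -5
At P = 9: Q = 173 - 5*9 = 128
E = (dQ/dP)(P/Q) = (-5)(9/128) = -45/128

-45/128


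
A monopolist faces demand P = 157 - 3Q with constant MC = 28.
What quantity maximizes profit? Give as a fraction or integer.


TR = P*Q = (157 - 3Q)Q = 157Q - 3Q^2
MR = dTR/dQ = 157 - 6Q
Set MR = MC:
157 - 6Q = 28
129 = 6Q
Q* = 129/6 = 43/2

43/2


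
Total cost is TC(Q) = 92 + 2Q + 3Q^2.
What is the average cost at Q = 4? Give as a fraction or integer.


TC(4) = 92 + 2*4 + 3*4^2
TC(4) = 92 + 8 + 48 = 148
AC = TC/Q = 148/4 = 37

37


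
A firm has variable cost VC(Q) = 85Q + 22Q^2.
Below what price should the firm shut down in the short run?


AVC(Q) = VC(Q)/Q = 85 + 22Q
AVC is increasing in Q, so minimum AVC is at Q -> 0+.
Min AVC = 85
The firm should shut down if P < 85.

85


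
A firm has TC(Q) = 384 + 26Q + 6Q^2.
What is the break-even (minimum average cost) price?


AC(Q) = 384/Q + 26 + 6Q
To minimize: dAC/dQ = -384/Q^2 + 6 = 0
Q^2 = 384/6 = 64
Q* = 8
Min AC = 384/8 + 26 + 6*8
Min AC = 48 + 26 + 48 = 122

122


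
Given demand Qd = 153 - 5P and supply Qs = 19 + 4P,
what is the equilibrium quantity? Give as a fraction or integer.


First find equilibrium price:
153 - 5P = 19 + 4P
P* = 134/9 = 134/9
Then substitute into demand:
Q* = 153 - 5 * 134/9 = 707/9

707/9


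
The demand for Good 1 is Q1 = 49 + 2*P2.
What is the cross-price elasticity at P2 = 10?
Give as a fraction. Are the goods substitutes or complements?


dQ1/dP2 = 2
At P2 = 10: Q1 = 49 + 2*10 = 69
Exy = (dQ1/dP2)(P2/Q1) = 2 * 10 / 69 = 20/69
Since Exy > 0, the goods are substitutes.

20/69 (substitutes)


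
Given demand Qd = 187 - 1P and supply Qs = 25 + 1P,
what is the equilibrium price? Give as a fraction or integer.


At equilibrium, Qd = Qs.
187 - 1P = 25 + 1P
187 - 25 = 1P + 1P
162 = 2P
P* = 162/2 = 81

81


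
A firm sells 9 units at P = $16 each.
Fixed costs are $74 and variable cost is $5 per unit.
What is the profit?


Total Revenue = P * Q = 16 * 9 = $144
Total Cost = FC + VC*Q = 74 + 5*9 = $119
Profit = TR - TC = 144 - 119 = $25

$25


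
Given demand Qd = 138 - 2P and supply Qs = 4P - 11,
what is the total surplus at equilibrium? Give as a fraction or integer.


Find equilibrium: 138 - 2P = 4P - 11
138 + 11 = 6P
P* = 149/6 = 149/6
Q* = 4*149/6 - 11 = 265/3
Inverse demand: P = 69 - Q/2, so P_max = 69
Inverse supply: P = 11/4 + Q/4, so P_min = 11/4
CS = (1/2) * 265/3 * (69 - 149/6) = 70225/36
PS = (1/2) * 265/3 * (149/6 - 11/4) = 70225/72
TS = CS + PS = 70225/36 + 70225/72 = 70225/24

70225/24


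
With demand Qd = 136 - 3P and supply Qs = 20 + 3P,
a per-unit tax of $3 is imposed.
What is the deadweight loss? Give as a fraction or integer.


Pre-tax equilibrium quantity: Q* = 78
Post-tax equilibrium quantity: Q_tax = 147/2
Reduction in quantity: Q* - Q_tax = 9/2
DWL = (1/2) * tax * (Q* - Q_tax)
DWL = (1/2) * 3 * 9/2 = 27/4

27/4


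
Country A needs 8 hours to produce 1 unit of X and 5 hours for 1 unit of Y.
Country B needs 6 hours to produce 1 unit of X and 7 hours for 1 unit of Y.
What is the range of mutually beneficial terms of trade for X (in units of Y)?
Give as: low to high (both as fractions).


Opportunity cost of X for Country A = hours_X / hours_Y = 8/5 = 8/5 units of Y
Opportunity cost of X for Country B = hours_X / hours_Y = 6/7 = 6/7 units of Y
Terms of trade must be between the two opportunity costs.
Range: 6/7 to 8/5

6/7 to 8/5


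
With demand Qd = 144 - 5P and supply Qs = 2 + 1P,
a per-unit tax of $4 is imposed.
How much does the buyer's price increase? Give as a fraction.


With a per-unit tax, the buyer's price increase depends on relative slopes.
Supply slope: d = 1, Demand slope: b = 5
Buyer's price increase = d * tax / (b + d)
= 1 * 4 / (5 + 1)
= 4 / 6 = 2/3

2/3


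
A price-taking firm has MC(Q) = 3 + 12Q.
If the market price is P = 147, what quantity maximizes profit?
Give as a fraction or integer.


In perfect competition, profit is maximized where P = MC.
147 = 3 + 12Q
144 = 12Q
Q* = 144/12 = 12

12


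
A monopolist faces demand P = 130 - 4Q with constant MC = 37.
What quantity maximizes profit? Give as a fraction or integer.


TR = P*Q = (130 - 4Q)Q = 130Q - 4Q^2
MR = dTR/dQ = 130 - 8Q
Set MR = MC:
130 - 8Q = 37
93 = 8Q
Q* = 93/8 = 93/8

93/8


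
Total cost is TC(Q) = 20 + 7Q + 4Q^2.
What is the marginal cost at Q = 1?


MC = dTC/dQ = 7 + 2*4*Q
At Q = 1:
MC = 7 + 8*1
MC = 7 + 8 = 15

15


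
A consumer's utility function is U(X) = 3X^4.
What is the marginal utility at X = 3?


MU = dU/dX = 3*4*X^(4-1)
MU = 12*X^3
At X = 3:
MU = 12 * 3^3
MU = 12 * 27 = 324

324


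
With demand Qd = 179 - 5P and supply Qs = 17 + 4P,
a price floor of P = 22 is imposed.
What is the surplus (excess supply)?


At P = 22:
Qd = 179 - 5*22 = 69
Qs = 17 + 4*22 = 105
Surplus = Qs - Qd = 105 - 69 = 36

36


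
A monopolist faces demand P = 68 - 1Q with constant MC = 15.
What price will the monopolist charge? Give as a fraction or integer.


MR = 68 - 2Q
Set MR = MC: 68 - 2Q = 15
Q* = 53/2
Substitute into demand:
P* = 68 - 1*53/2 = 83/2

83/2


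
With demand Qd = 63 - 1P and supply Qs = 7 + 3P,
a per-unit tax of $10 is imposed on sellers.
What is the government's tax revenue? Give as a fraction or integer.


With tax on sellers, new supply: Qs' = 7 + 3(P - 10)
= 3P - 23
New equilibrium quantity:
Q_new = 83/2
Tax revenue = tax * Q_new = 10 * 83/2 = 415

415


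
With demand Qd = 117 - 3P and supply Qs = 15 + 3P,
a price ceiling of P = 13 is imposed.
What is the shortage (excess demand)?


At P = 13:
Qd = 117 - 3*13 = 78
Qs = 15 + 3*13 = 54
Shortage = Qd - Qs = 78 - 54 = 24

24


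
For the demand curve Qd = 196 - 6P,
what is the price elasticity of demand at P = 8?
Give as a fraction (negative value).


dQ/dP = -6
At P = 8: Q = 196 - 6*8 = 148
E = (dQ/dP)(P/Q) = (-6)(8/148) = -12/37

-12/37


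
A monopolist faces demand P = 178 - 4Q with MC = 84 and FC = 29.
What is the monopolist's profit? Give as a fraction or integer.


MR = MC: 178 - 8Q = 84
Q* = 47/4
P* = 178 - 4*47/4 = 131
Profit = (P* - MC)*Q* - FC
= (131 - 84)*47/4 - 29
= 47*47/4 - 29
= 2209/4 - 29 = 2093/4

2093/4


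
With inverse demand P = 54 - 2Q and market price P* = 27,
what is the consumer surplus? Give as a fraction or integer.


Maximum willingness to pay (at Q=0): P_max = 54
Quantity demanded at P* = 27:
Q* = (54 - 27)/2 = 27/2
CS = (1/2) * Q* * (P_max - P*)
CS = (1/2) * 27/2 * (54 - 27)
CS = (1/2) * 27/2 * 27 = 729/4

729/4


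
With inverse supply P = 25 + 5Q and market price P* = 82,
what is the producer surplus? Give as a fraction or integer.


Minimum supply price (at Q=0): P_min = 25
Quantity supplied at P* = 82:
Q* = (82 - 25)/5 = 57/5
PS = (1/2) * Q* * (P* - P_min)
PS = (1/2) * 57/5 * (82 - 25)
PS = (1/2) * 57/5 * 57 = 3249/10

3249/10


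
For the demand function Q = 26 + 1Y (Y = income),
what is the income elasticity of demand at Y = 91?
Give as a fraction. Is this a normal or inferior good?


dQ/dY = 1
At Y = 91: Q = 26 + 1*91 = 117
Ey = (dQ/dY)(Y/Q) = 1 * 91 / 117 = 7/9
Since Ey > 0, this is a normal good.

7/9 (normal good)


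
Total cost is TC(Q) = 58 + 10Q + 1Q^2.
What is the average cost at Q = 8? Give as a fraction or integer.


TC(8) = 58 + 10*8 + 1*8^2
TC(8) = 58 + 80 + 64 = 202
AC = TC/Q = 202/8 = 101/4

101/4


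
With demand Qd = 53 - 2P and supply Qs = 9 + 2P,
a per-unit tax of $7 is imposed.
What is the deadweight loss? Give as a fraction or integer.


Pre-tax equilibrium quantity: Q* = 31
Post-tax equilibrium quantity: Q_tax = 24
Reduction in quantity: Q* - Q_tax = 7
DWL = (1/2) * tax * (Q* - Q_tax)
DWL = (1/2) * 7 * 7 = 49/2

49/2


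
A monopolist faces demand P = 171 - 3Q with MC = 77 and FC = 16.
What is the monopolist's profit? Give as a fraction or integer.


MR = MC: 171 - 6Q = 77
Q* = 47/3
P* = 171 - 3*47/3 = 124
Profit = (P* - MC)*Q* - FC
= (124 - 77)*47/3 - 16
= 47*47/3 - 16
= 2209/3 - 16 = 2161/3

2161/3


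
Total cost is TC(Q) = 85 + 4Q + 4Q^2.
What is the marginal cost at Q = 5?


MC = dTC/dQ = 4 + 2*4*Q
At Q = 5:
MC = 4 + 8*5
MC = 4 + 40 = 44

44


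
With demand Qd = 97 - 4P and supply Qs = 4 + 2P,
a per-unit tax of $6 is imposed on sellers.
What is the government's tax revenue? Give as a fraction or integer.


With tax on sellers, new supply: Qs' = 4 + 2(P - 6)
= 2P - 8
New equilibrium quantity:
Q_new = 27
Tax revenue = tax * Q_new = 6 * 27 = 162

162


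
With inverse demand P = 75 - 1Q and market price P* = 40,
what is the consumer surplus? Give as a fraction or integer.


Maximum willingness to pay (at Q=0): P_max = 75
Quantity demanded at P* = 40:
Q* = (75 - 40)/1 = 35
CS = (1/2) * Q* * (P_max - P*)
CS = (1/2) * 35 * (75 - 40)
CS = (1/2) * 35 * 35 = 1225/2

1225/2


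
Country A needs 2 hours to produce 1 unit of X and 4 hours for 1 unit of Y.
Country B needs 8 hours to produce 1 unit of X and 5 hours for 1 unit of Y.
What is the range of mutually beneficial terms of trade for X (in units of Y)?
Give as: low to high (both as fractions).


Opportunity cost of X for Country A = hours_X / hours_Y = 2/4 = 1/2 units of Y
Opportunity cost of X for Country B = hours_X / hours_Y = 8/5 = 8/5 units of Y
Terms of trade must be between the two opportunity costs.
Range: 1/2 to 8/5

1/2 to 8/5


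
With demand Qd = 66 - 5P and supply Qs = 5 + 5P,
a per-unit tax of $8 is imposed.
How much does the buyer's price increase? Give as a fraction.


With a per-unit tax, the buyer's price increase depends on relative slopes.
Supply slope: d = 5, Demand slope: b = 5
Buyer's price increase = d * tax / (b + d)
= 5 * 8 / (5 + 5)
= 40 / 10 = 4

4


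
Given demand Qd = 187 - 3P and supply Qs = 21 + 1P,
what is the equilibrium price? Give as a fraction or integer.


At equilibrium, Qd = Qs.
187 - 3P = 21 + 1P
187 - 21 = 3P + 1P
166 = 4P
P* = 166/4 = 83/2

83/2


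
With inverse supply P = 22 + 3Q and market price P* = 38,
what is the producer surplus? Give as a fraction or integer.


Minimum supply price (at Q=0): P_min = 22
Quantity supplied at P* = 38:
Q* = (38 - 22)/3 = 16/3
PS = (1/2) * Q* * (P* - P_min)
PS = (1/2) * 16/3 * (38 - 22)
PS = (1/2) * 16/3 * 16 = 128/3

128/3


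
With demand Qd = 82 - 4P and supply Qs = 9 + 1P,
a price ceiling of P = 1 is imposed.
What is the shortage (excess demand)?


At P = 1:
Qd = 82 - 4*1 = 78
Qs = 9 + 1*1 = 10
Shortage = Qd - Qs = 78 - 10 = 68

68


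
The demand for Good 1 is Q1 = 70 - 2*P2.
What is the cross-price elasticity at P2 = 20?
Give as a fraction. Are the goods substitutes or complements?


dQ1/dP2 = -2
At P2 = 20: Q1 = 70 - 2*20 = 30
Exy = (dQ1/dP2)(P2/Q1) = -2 * 20 / 30 = -4/3
Since Exy < 0, the goods are complements.

-4/3 (complements)


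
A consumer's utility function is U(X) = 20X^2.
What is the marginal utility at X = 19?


MU = dU/dX = 20*2*X^(2-1)
MU = 40*X^1
At X = 19:
MU = 40 * 19^1
MU = 40 * 19 = 760

760


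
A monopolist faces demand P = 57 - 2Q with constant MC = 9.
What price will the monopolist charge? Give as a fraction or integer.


MR = 57 - 4Q
Set MR = MC: 57 - 4Q = 9
Q* = 12
Substitute into demand:
P* = 57 - 2*12 = 33

33


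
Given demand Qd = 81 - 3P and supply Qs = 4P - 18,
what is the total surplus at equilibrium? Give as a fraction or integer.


Find equilibrium: 81 - 3P = 4P - 18
81 + 18 = 7P
P* = 99/7 = 99/7
Q* = 4*99/7 - 18 = 270/7
Inverse demand: P = 27 - Q/3, so P_max = 27
Inverse supply: P = 9/2 + Q/4, so P_min = 9/2
CS = (1/2) * 270/7 * (27 - 99/7) = 12150/49
PS = (1/2) * 270/7 * (99/7 - 9/2) = 18225/98
TS = CS + PS = 12150/49 + 18225/98 = 6075/14

6075/14


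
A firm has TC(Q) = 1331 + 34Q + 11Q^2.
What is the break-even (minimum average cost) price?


AC(Q) = 1331/Q + 34 + 11Q
To minimize: dAC/dQ = -1331/Q^2 + 11 = 0
Q^2 = 1331/11 = 121
Q* = 11
Min AC = 1331/11 + 34 + 11*11
Min AC = 121 + 34 + 121 = 276

276


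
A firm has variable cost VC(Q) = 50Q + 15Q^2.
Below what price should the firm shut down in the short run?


AVC(Q) = VC(Q)/Q = 50 + 15Q
AVC is increasing in Q, so minimum AVC is at Q -> 0+.
Min AVC = 50
The firm should shut down if P < 50.

50


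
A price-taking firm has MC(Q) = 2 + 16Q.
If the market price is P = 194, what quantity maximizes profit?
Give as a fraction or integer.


In perfect competition, profit is maximized where P = MC.
194 = 2 + 16Q
192 = 16Q
Q* = 192/16 = 12

12


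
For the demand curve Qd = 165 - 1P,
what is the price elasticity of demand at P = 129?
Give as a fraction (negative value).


dQ/dP = -1
At P = 129: Q = 165 - 1*129 = 36
E = (dQ/dP)(P/Q) = (-1)(129/36) = -43/12

-43/12


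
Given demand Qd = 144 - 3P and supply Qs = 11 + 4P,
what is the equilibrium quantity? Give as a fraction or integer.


First find equilibrium price:
144 - 3P = 11 + 4P
P* = 133/7 = 19
Then substitute into demand:
Q* = 144 - 3 * 19 = 87

87


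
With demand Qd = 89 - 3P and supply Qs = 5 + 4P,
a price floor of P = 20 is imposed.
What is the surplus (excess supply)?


At P = 20:
Qd = 89 - 3*20 = 29
Qs = 5 + 4*20 = 85
Surplus = Qs - Qd = 85 - 29 = 56

56


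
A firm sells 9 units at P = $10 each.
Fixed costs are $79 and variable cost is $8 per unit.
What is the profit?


Total Revenue = P * Q = 10 * 9 = $90
Total Cost = FC + VC*Q = 79 + 8*9 = $151
Profit = TR - TC = 90 - 151 = $-61

$-61


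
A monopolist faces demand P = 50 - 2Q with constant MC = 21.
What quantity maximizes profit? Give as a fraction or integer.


TR = P*Q = (50 - 2Q)Q = 50Q - 2Q^2
MR = dTR/dQ = 50 - 4Q
Set MR = MC:
50 - 4Q = 21
29 = 4Q
Q* = 29/4 = 29/4

29/4


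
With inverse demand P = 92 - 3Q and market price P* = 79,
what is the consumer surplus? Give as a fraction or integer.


Maximum willingness to pay (at Q=0): P_max = 92
Quantity demanded at P* = 79:
Q* = (92 - 79)/3 = 13/3
CS = (1/2) * Q* * (P_max - P*)
CS = (1/2) * 13/3 * (92 - 79)
CS = (1/2) * 13/3 * 13 = 169/6

169/6


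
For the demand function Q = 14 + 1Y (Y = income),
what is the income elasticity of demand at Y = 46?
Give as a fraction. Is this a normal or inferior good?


dQ/dY = 1
At Y = 46: Q = 14 + 1*46 = 60
Ey = (dQ/dY)(Y/Q) = 1 * 46 / 60 = 23/30
Since Ey > 0, this is a normal good.

23/30 (normal good)


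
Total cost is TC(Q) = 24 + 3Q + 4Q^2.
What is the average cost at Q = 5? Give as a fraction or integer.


TC(5) = 24 + 3*5 + 4*5^2
TC(5) = 24 + 15 + 100 = 139
AC = TC/Q = 139/5 = 139/5

139/5


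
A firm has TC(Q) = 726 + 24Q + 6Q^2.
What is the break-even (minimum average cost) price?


AC(Q) = 726/Q + 24 + 6Q
To minimize: dAC/dQ = -726/Q^2 + 6 = 0
Q^2 = 726/6 = 121
Q* = 11
Min AC = 726/11 + 24 + 6*11
Min AC = 66 + 24 + 66 = 156

156


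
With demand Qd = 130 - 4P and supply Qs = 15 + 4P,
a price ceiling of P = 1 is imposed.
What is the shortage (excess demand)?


At P = 1:
Qd = 130 - 4*1 = 126
Qs = 15 + 4*1 = 19
Shortage = Qd - Qs = 126 - 19 = 107

107


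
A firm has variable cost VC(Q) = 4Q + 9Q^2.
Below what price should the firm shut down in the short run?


AVC(Q) = VC(Q)/Q = 4 + 9Q
AVC is increasing in Q, so minimum AVC is at Q -> 0+.
Min AVC = 4
The firm should shut down if P < 4.

4


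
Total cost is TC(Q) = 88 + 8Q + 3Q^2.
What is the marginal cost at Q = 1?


MC = dTC/dQ = 8 + 2*3*Q
At Q = 1:
MC = 8 + 6*1
MC = 8 + 6 = 14

14


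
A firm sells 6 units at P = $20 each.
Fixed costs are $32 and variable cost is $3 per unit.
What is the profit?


Total Revenue = P * Q = 20 * 6 = $120
Total Cost = FC + VC*Q = 32 + 3*6 = $50
Profit = TR - TC = 120 - 50 = $70

$70


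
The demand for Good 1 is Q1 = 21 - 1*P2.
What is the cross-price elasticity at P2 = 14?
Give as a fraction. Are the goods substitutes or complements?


dQ1/dP2 = -1
At P2 = 14: Q1 = 21 - 1*14 = 7
Exy = (dQ1/dP2)(P2/Q1) = -1 * 14 / 7 = -2
Since Exy < 0, the goods are complements.

-2 (complements)


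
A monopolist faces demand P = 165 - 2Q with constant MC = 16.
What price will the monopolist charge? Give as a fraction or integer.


MR = 165 - 4Q
Set MR = MC: 165 - 4Q = 16
Q* = 149/4
Substitute into demand:
P* = 165 - 2*149/4 = 181/2

181/2


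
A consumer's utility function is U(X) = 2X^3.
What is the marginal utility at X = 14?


MU = dU/dX = 2*3*X^(3-1)
MU = 6*X^2
At X = 14:
MU = 6 * 14^2
MU = 6 * 196 = 1176

1176


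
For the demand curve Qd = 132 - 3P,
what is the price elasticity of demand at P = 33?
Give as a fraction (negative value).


dQ/dP = -3
At P = 33: Q = 132 - 3*33 = 33
E = (dQ/dP)(P/Q) = (-3)(33/33) = -3

-3


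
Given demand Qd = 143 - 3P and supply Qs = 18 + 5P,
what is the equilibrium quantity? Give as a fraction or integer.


First find equilibrium price:
143 - 3P = 18 + 5P
P* = 125/8 = 125/8
Then substitute into demand:
Q* = 143 - 3 * 125/8 = 769/8

769/8


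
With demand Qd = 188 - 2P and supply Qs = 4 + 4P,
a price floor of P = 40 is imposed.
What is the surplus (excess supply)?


At P = 40:
Qd = 188 - 2*40 = 108
Qs = 4 + 4*40 = 164
Surplus = Qs - Qd = 164 - 108 = 56

56


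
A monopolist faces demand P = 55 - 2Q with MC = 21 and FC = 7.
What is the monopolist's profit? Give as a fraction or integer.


MR = MC: 55 - 4Q = 21
Q* = 17/2
P* = 55 - 2*17/2 = 38
Profit = (P* - MC)*Q* - FC
= (38 - 21)*17/2 - 7
= 17*17/2 - 7
= 289/2 - 7 = 275/2

275/2


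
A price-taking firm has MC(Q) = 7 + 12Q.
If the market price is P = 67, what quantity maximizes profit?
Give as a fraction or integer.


In perfect competition, profit is maximized where P = MC.
67 = 7 + 12Q
60 = 12Q
Q* = 60/12 = 5

5


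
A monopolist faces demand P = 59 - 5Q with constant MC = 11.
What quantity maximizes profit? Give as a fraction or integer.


TR = P*Q = (59 - 5Q)Q = 59Q - 5Q^2
MR = dTR/dQ = 59 - 10Q
Set MR = MC:
59 - 10Q = 11
48 = 10Q
Q* = 48/10 = 24/5

24/5


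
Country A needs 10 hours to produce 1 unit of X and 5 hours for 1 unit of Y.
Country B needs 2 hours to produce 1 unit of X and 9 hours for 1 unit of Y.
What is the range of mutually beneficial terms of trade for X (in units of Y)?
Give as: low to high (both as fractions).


Opportunity cost of X for Country A = hours_X / hours_Y = 10/5 = 2 units of Y
Opportunity cost of X for Country B = hours_X / hours_Y = 2/9 = 2/9 units of Y
Terms of trade must be between the two opportunity costs.
Range: 2/9 to 2

2/9 to 2


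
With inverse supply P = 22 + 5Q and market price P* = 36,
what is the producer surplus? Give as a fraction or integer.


Minimum supply price (at Q=0): P_min = 22
Quantity supplied at P* = 36:
Q* = (36 - 22)/5 = 14/5
PS = (1/2) * Q* * (P* - P_min)
PS = (1/2) * 14/5 * (36 - 22)
PS = (1/2) * 14/5 * 14 = 98/5

98/5


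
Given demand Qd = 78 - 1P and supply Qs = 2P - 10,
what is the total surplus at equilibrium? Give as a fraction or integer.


Find equilibrium: 78 - 1P = 2P - 10
78 + 10 = 3P
P* = 88/3 = 88/3
Q* = 2*88/3 - 10 = 146/3
Inverse demand: P = 78 - Q/1, so P_max = 78
Inverse supply: P = 5 + Q/2, so P_min = 5
CS = (1/2) * 146/3 * (78 - 88/3) = 10658/9
PS = (1/2) * 146/3 * (88/3 - 5) = 5329/9
TS = CS + PS = 10658/9 + 5329/9 = 5329/3

5329/3


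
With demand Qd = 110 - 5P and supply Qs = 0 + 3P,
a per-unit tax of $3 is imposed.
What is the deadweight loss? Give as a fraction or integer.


Pre-tax equilibrium quantity: Q* = 165/4
Post-tax equilibrium quantity: Q_tax = 285/8
Reduction in quantity: Q* - Q_tax = 45/8
DWL = (1/2) * tax * (Q* - Q_tax)
DWL = (1/2) * 3 * 45/8 = 135/16

135/16


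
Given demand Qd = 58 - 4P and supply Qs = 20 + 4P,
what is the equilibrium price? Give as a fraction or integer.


At equilibrium, Qd = Qs.
58 - 4P = 20 + 4P
58 - 20 = 4P + 4P
38 = 8P
P* = 38/8 = 19/4

19/4


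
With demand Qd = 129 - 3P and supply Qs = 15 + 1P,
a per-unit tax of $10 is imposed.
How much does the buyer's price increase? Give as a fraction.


With a per-unit tax, the buyer's price increase depends on relative slopes.
Supply slope: d = 1, Demand slope: b = 3
Buyer's price increase = d * tax / (b + d)
= 1 * 10 / (3 + 1)
= 10 / 4 = 5/2

5/2


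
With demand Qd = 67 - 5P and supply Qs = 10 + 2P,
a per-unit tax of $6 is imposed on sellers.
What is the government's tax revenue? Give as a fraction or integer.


With tax on sellers, new supply: Qs' = 10 + 2(P - 6)
= 2P - 2
New equilibrium quantity:
Q_new = 124/7
Tax revenue = tax * Q_new = 6 * 124/7 = 744/7

744/7


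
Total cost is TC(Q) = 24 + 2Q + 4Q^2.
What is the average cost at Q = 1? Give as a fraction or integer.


TC(1) = 24 + 2*1 + 4*1^2
TC(1) = 24 + 2 + 4 = 30
AC = TC/Q = 30/1 = 30

30


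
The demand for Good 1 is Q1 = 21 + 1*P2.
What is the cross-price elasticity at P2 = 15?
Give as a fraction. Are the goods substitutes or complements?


dQ1/dP2 = 1
At P2 = 15: Q1 = 21 + 1*15 = 36
Exy = (dQ1/dP2)(P2/Q1) = 1 * 15 / 36 = 5/12
Since Exy > 0, the goods are substitutes.

5/12 (substitutes)


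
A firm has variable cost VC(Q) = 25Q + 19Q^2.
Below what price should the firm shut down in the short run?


AVC(Q) = VC(Q)/Q = 25 + 19Q
AVC is increasing in Q, so minimum AVC is at Q -> 0+.
Min AVC = 25
The firm should shut down if P < 25.

25


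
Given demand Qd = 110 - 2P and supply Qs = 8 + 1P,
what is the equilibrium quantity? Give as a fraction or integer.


First find equilibrium price:
110 - 2P = 8 + 1P
P* = 102/3 = 34
Then substitute into demand:
Q* = 110 - 2 * 34 = 42

42


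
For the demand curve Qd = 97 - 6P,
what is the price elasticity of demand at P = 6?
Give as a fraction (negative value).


dQ/dP = -6
At P = 6: Q = 97 - 6*6 = 61
E = (dQ/dP)(P/Q) = (-6)(6/61) = -36/61

-36/61


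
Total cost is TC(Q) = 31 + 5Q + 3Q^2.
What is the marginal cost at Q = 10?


MC = dTC/dQ = 5 + 2*3*Q
At Q = 10:
MC = 5 + 6*10
MC = 5 + 60 = 65

65


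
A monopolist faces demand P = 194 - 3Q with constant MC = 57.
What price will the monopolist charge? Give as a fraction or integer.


MR = 194 - 6Q
Set MR = MC: 194 - 6Q = 57
Q* = 137/6
Substitute into demand:
P* = 194 - 3*137/6 = 251/2

251/2


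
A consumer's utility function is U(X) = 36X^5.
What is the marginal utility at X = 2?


MU = dU/dX = 36*5*X^(5-1)
MU = 180*X^4
At X = 2:
MU = 180 * 2^4
MU = 180 * 16 = 2880

2880


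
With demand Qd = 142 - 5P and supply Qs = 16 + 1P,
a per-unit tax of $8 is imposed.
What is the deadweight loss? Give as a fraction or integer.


Pre-tax equilibrium quantity: Q* = 37
Post-tax equilibrium quantity: Q_tax = 91/3
Reduction in quantity: Q* - Q_tax = 20/3
DWL = (1/2) * tax * (Q* - Q_tax)
DWL = (1/2) * 8 * 20/3 = 80/3

80/3


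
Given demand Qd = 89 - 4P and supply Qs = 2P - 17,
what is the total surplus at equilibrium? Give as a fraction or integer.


Find equilibrium: 89 - 4P = 2P - 17
89 + 17 = 6P
P* = 106/6 = 53/3
Q* = 2*53/3 - 17 = 55/3
Inverse demand: P = 89/4 - Q/4, so P_max = 89/4
Inverse supply: P = 17/2 + Q/2, so P_min = 17/2
CS = (1/2) * 55/3 * (89/4 - 53/3) = 3025/72
PS = (1/2) * 55/3 * (53/3 - 17/2) = 3025/36
TS = CS + PS = 3025/72 + 3025/36 = 3025/24

3025/24


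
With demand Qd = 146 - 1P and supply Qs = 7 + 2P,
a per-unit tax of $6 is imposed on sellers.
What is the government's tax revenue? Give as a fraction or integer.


With tax on sellers, new supply: Qs' = 7 + 2(P - 6)
= 2P - 5
New equilibrium quantity:
Q_new = 287/3
Tax revenue = tax * Q_new = 6 * 287/3 = 574

574


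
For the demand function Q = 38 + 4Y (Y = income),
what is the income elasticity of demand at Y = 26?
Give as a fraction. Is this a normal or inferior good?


dQ/dY = 4
At Y = 26: Q = 38 + 4*26 = 142
Ey = (dQ/dY)(Y/Q) = 4 * 26 / 142 = 52/71
Since Ey > 0, this is a normal good.

52/71 (normal good)


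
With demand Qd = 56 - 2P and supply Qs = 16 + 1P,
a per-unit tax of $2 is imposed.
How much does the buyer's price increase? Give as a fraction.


With a per-unit tax, the buyer's price increase depends on relative slopes.
Supply slope: d = 1, Demand slope: b = 2
Buyer's price increase = d * tax / (b + d)
= 1 * 2 / (2 + 1)
= 2 / 3 = 2/3

2/3


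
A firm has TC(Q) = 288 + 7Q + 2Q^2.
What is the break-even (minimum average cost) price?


AC(Q) = 288/Q + 7 + 2Q
To minimize: dAC/dQ = -288/Q^2 + 2 = 0
Q^2 = 288/2 = 144
Q* = 12
Min AC = 288/12 + 7 + 2*12
Min AC = 24 + 7 + 24 = 55

55


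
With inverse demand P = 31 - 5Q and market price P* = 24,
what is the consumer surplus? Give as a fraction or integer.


Maximum willingness to pay (at Q=0): P_max = 31
Quantity demanded at P* = 24:
Q* = (31 - 24)/5 = 7/5
CS = (1/2) * Q* * (P_max - P*)
CS = (1/2) * 7/5 * (31 - 24)
CS = (1/2) * 7/5 * 7 = 49/10

49/10


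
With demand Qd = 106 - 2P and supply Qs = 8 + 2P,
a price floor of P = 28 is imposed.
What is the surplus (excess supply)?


At P = 28:
Qd = 106 - 2*28 = 50
Qs = 8 + 2*28 = 64
Surplus = Qs - Qd = 64 - 50 = 14

14


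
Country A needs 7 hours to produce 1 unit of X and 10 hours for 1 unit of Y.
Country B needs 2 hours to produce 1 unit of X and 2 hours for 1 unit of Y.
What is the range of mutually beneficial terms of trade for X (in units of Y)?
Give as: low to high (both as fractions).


Opportunity cost of X for Country A = hours_X / hours_Y = 7/10 = 7/10 units of Y
Opportunity cost of X for Country B = hours_X / hours_Y = 2/2 = 1 units of Y
Terms of trade must be between the two opportunity costs.
Range: 7/10 to 1

7/10 to 1


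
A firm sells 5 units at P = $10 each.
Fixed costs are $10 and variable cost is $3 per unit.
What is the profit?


Total Revenue = P * Q = 10 * 5 = $50
Total Cost = FC + VC*Q = 10 + 3*5 = $25
Profit = TR - TC = 50 - 25 = $25

$25


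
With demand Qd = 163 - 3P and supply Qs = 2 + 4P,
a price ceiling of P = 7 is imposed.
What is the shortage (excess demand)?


At P = 7:
Qd = 163 - 3*7 = 142
Qs = 2 + 4*7 = 30
Shortage = Qd - Qs = 142 - 30 = 112

112


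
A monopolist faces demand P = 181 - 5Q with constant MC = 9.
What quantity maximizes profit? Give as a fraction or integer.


TR = P*Q = (181 - 5Q)Q = 181Q - 5Q^2
MR = dTR/dQ = 181 - 10Q
Set MR = MC:
181 - 10Q = 9
172 = 10Q
Q* = 172/10 = 86/5

86/5


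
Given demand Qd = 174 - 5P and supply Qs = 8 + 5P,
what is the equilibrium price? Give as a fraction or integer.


At equilibrium, Qd = Qs.
174 - 5P = 8 + 5P
174 - 8 = 5P + 5P
166 = 10P
P* = 166/10 = 83/5

83/5


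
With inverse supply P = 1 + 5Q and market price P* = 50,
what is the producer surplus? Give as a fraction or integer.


Minimum supply price (at Q=0): P_min = 1
Quantity supplied at P* = 50:
Q* = (50 - 1)/5 = 49/5
PS = (1/2) * Q* * (P* - P_min)
PS = (1/2) * 49/5 * (50 - 1)
PS = (1/2) * 49/5 * 49 = 2401/10

2401/10


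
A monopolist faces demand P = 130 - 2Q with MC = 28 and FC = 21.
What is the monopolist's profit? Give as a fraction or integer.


MR = MC: 130 - 4Q = 28
Q* = 51/2
P* = 130 - 2*51/2 = 79
Profit = (P* - MC)*Q* - FC
= (79 - 28)*51/2 - 21
= 51*51/2 - 21
= 2601/2 - 21 = 2559/2

2559/2


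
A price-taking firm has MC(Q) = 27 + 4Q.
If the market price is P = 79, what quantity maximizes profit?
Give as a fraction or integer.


In perfect competition, profit is maximized where P = MC.
79 = 27 + 4Q
52 = 4Q
Q* = 52/4 = 13

13


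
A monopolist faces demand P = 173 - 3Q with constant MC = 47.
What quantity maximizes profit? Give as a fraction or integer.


TR = P*Q = (173 - 3Q)Q = 173Q - 3Q^2
MR = dTR/dQ = 173 - 6Q
Set MR = MC:
173 - 6Q = 47
126 = 6Q
Q* = 126/6 = 21

21


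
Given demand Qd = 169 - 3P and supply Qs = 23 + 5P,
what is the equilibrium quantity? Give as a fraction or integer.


First find equilibrium price:
169 - 3P = 23 + 5P
P* = 146/8 = 73/4
Then substitute into demand:
Q* = 169 - 3 * 73/4 = 457/4

457/4


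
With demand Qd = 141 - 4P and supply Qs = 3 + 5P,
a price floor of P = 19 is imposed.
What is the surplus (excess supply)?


At P = 19:
Qd = 141 - 4*19 = 65
Qs = 3 + 5*19 = 98
Surplus = Qs - Qd = 98 - 65 = 33

33


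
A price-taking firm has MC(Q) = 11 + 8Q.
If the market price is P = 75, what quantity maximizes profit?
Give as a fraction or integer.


In perfect competition, profit is maximized where P = MC.
75 = 11 + 8Q
64 = 8Q
Q* = 64/8 = 8

8


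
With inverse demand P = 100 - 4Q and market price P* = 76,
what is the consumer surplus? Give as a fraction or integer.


Maximum willingness to pay (at Q=0): P_max = 100
Quantity demanded at P* = 76:
Q* = (100 - 76)/4 = 6
CS = (1/2) * Q* * (P_max - P*)
CS = (1/2) * 6 * (100 - 76)
CS = (1/2) * 6 * 24 = 72

72


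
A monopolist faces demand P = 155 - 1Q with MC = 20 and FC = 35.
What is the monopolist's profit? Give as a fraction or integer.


MR = MC: 155 - 2Q = 20
Q* = 135/2
P* = 155 - 1*135/2 = 175/2
Profit = (P* - MC)*Q* - FC
= (175/2 - 20)*135/2 - 35
= 135/2*135/2 - 35
= 18225/4 - 35 = 18085/4

18085/4


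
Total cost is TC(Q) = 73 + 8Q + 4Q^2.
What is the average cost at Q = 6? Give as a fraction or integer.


TC(6) = 73 + 8*6 + 4*6^2
TC(6) = 73 + 48 + 144 = 265
AC = TC/Q = 265/6 = 265/6

265/6
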